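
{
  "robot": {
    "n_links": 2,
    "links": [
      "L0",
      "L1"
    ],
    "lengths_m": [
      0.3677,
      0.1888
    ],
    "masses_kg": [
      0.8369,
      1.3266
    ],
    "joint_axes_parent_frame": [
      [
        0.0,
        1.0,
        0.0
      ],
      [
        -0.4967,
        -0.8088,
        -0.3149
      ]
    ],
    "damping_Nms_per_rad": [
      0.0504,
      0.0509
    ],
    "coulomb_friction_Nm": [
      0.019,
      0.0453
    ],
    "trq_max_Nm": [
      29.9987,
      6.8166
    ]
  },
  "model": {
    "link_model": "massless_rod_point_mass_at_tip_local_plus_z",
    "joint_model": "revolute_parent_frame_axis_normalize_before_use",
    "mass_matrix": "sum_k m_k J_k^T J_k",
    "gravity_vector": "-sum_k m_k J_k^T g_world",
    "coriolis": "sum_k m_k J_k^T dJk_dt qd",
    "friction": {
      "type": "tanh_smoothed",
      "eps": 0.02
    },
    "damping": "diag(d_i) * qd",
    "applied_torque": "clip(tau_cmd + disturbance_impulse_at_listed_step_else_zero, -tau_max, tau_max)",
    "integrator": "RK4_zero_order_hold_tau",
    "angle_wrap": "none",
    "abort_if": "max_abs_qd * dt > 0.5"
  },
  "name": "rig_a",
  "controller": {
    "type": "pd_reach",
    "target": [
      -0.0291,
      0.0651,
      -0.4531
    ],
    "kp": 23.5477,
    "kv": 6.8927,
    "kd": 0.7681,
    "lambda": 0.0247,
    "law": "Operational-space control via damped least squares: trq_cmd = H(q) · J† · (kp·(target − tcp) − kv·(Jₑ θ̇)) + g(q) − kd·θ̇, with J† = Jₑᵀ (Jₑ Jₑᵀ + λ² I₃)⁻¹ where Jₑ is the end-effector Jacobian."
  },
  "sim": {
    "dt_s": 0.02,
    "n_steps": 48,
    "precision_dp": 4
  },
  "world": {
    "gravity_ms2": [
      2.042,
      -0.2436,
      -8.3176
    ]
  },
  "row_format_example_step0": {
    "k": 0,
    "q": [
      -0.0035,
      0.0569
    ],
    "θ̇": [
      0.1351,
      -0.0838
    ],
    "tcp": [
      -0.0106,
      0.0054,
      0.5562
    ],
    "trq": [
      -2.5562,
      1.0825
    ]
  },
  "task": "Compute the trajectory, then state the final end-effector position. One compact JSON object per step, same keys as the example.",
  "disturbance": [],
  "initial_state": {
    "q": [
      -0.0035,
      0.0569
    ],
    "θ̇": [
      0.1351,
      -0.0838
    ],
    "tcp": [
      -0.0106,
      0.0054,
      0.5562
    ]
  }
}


{"k":1,"q":[0.0004,0.0617],"\u03b8\u0307":[0.2467,0.5424],"tcp":[-0.0092,0.0059,0.5562],"trq":[-2.5183,0.5154]}
{"k":2,"q":[0.0051,0.0727],"\u03b8\u0307":[0.2309,0.5596],"tcp":[-0.0082,0.0069,0.5561],"trq":[-2.3594,0.5071]}
{"k":3,"q":[0.0097,0.0845],"\u03b8\u0307":[0.2313,0.6209],"tcp":[-0.0074,0.0081,0.556],"trq":[-2.235,0.4664]}
{"k":4,"q":[0.0144,0.0975],"\u03b8\u0307":[0.2375,0.6846],"tcp":[-0.0067,0.0094,0.5558],"trq":[-2.1303,0.4303]}
{"k":5,"q":[0.0193,0.1118],"\u03b8\u0307":[0.2493,0.7528],"tcp":[-0.0061,0.0108,0.5557],"trq":[-2.0424,0.3963]}
{"k":6,"q":[0.0244,0.1276],"\u03b8\u0307":[0.2659,0.8256],"tcp":[-0.0056,0.0123,0.5554],"trq":[-1.9689,0.3639]}
{"k":7,"q":[0.0299,0.1448],"\u03b8\u0307":[0.2868,0.9033],"tcp":[-0.0051,0.014,0.5551],"trq":[-1.9081,0.3324]}
{"k":8,"q":[0.0359,0.1637],"\u03b8\u0307":[0.3116,0.986],"tcp":[-0.0046,0.0159,0.5547],"trq":[-1.8588,0.3015]}
{"k":9,"q":[0.0424,0.1842],"\u03b8\u0307":[0.3399,1.0738],"tcp":[-0.004,0.018,0.5543],"trq":[-1.8203,0.2708]}
{"k":10,"q":[0.0495,0.2066],"\u03b8\u0307":[0.3712,1.1666],"tcp":[-0.0033,0.0203,0.5537],"trq":[-1.7922,0.24]}
{"k":11,"q":[0.0573,0.2308],"\u03b8\u0307":[0.4052,1.2644],"tcp":[-0.0025,0.0227,0.553],"trq":[-1.7745,0.2089]}
{"k":12,"q":[0.0657,0.2571],"\u03b8\u0307":[0.4414,1.367],"tcp":[-0.0016,0.0254,0.5522],"trq":[-1.7672,0.1774]}
{"k":13,"q":[0.0749,0.2855],"\u03b8\u0307":[0.4796,1.4742],"tcp":[-0.0005,0.0284,0.5512],"trq":[-1.7706,0.1453]}
{"k":14,"q":[0.0849,0.316],"\u03b8\u0307":[0.5192,1.5855],"tcp":[0.0007,0.0315,0.55],"trq":[-1.7849,0.1125]}
{"k":15,"q":[0.0957,0.3488],"\u03b8\u0307":[0.5599,1.7007],"tcp":[0.002,0.0349,0.5486],"trq":[-1.8105,0.0788]}
{"k":16,"q":[0.1073,0.3839],"\u03b8\u0307":[0.601,1.819],"tcp":[0.0035,0.0386,0.5469],"trq":[-1.8475,0.044]}
{"k":17,"q":[0.1197,0.4215],"\u03b8\u0307":[0.6421,1.9401],"tcp":[0.0052,0.0426,0.5449],"trq":[-1.8959,0.008]}
{"k":18,"q":[0.1329,0.4614],"\u03b8\u0307":[0.6827,2.0632],"tcp":[0.0071,0.0468,0.5426],"trq":[-1.9555,-0.0294]}
{"k":19,"q":[0.147,0.5039],"\u03b8\u0307":[0.7223,2.1877],"tcp":[0.0091,0.0513,0.5399],"trq":[-2.0259,-0.0686]}
{"k":20,"q":[0.1618,0.5488],"\u03b8\u0307":[0.7601,2.3129],"tcp":[0.0113,0.056,0.5367],"trq":[-2.1063,-0.1098]}
{"k":21,"q":[0.1773,0.5962],"\u03b8\u0307":[0.7958,2.438],"tcp":[0.0136,0.061,0.5331],"trq":[-2.196,-0.1534]}
{"k":22,"q":[0.1936,0.6462],"\u03b8\u0307":[0.8288,2.5623],"tcp":[0.0161,0.0662,0.529],"trq":[-2.2939,-0.1998]}
{"k":23,"q":[0.2104,0.6986],"\u03b8\u0307":[0.8584,2.6851],"tcp":[0.0186,0.0716,0.5243],"trq":[-2.3986,-0.2496]}
{"k":24,"q":[0.2278,0.7534],"\u03b8\u0307":[0.8842,2.8055],"tcp":[0.0213,0.0772,0.5191],"trq":[-2.5089,-0.303]}
{"k":25,"q":[0.2457,0.8106],"\u03b8\u0307":[0.9056,2.923],"tcp":[0.0241,0.0829,0.5132],"trq":[-2.6233,-0.3606]}
{"k":26,"q":[0.264,0.8701],"\u03b8\u0307":[0.9221,3.0368],"tcp":[0.0269,0.0888,0.5066],"trq":[-2.7403,-0.4227]}
{"k":27,"q":[0.2825,0.9319],"\u03b8\u0307":[0.9332,3.1462],"tcp":[0.0297,0.0947,0.4994],"trq":[-2.8588,-0.4898]}
{"k":28,"q":[0.3012,0.9958],"\u03b8\u0307":[0.9384,3.2505],"tcp":[0.0326,0.1006,0.4914],"trq":[-2.9773,-0.5622]}
{"k":29,"q":[0.32,1.0617],"\u03b8\u0307":[0.9371,3.3493],"tcp":[0.0354,0.1065,0.4827],"trq":[-3.0949,-0.64]}
{"k":30,"q":[0.3386,1.1295],"\u03b8\u0307":[0.9289,3.4418],"tcp":[0.0382,0.1123,0.4732],"trq":[-3.2105,-0.7235]}
{"k":31,"q":[0.357,1.1992],"\u03b8\u0307":[0.9131,3.5277],"tcp":[0.041,0.118,0.4631],"trq":[-3.3237,-0.8125]}
{"k":32,"q":[0.3751,1.2704],"\u03b8\u0307":[0.8891,3.6064],"tcp":[0.0436,0.1234,0.4522],"trq":[-3.4339,-0.907]}
{"k":33,"q":[0.3925,1.3432],"\u03b8\u0307":[0.8563,3.6777],"tcp":[0.0462,0.1286,0.4406],"trq":[-3.541,-1.0066]}
{"k":34,"q":[0.4092,1.4173],"\u03b8\u0307":[0.814,3.7411],"tcp":[0.0486,0.1334,0.4285],"trq":[-3.6452,-1.1108]}
{"k":35,"q":[0.425,1.4926],"\u03b8\u0307":[0.7615,3.7964],"tcp":[0.0509,0.1378,0.4157],"trq":[-3.747,-1.219]}
{"k":36,"q":[0.4396,1.5689],"\u03b8\u0307":[0.6979,3.8434],"tcp":[0.0531,0.1418,0.4024],"trq":[-3.8473,-1.3304]}
{"k":37,"q":[0.4528,1.6461],"\u03b8\u0307":[0.6221,3.882],"tcp":[0.0551,0.1452,0.3887],"trq":[-3.9474,-1.4439]}
{"k":38,"q":[0.4643,1.724],"\u03b8\u0307":[0.5333,3.9121],"tcp":[0.0569,0.1481,0.3746],"trq":[-4.049,-1.5584]}
{"k":39,"q":[0.474,1.8023],"\u03b8\u0307":[0.4302,3.9336],"tcp":[0.0586,0.1504,0.3604],"trq":[-4.1544,-1.6726]}
{"k":40,"q":[0.4814,1.8811],"\u03b8\u0307":[0.3114,3.9464],"tcp":[0.0602,0.1521,0.346],"trq":[-4.2665,-1.7851]}
{"k":41,"q":[0.4863,1.96],"\u03b8\u0307":[0.1755,3.9505],"tcp":[0.0615,0.1531,0.3316],"trq":[-4.3888,-1.8943]}
{"k":42,"q":[0.4883,2.0389],"\u03b8\u0307":[0.0206,3.9459],"tcp":[0.0628,0.1535,0.3173],"trq":[-4.5256,-1.9985]}
{"k":43,"q":[0.487,2.1176],"\u03b8\u0307":[-0.1525,3.9312],"tcp":[0.0638,0.1532,0.3034],"trq":[-4.6877,-2.0951]}
{"k":44,"q":[0.482,2.1959],"\u03b8\u0307":[-0.3487,3.9081],"tcp":[0.0648,0.1523,0.2899],"trq":[-4.8735,-2.1838]}
{"k":45,"q":[0.4728,2.2737],"\u03b8\u0307":[-0.5715,3.8771],"tcp":[0.0655,0.1507,0.2771],"trq":[-5.0858,-2.2633]}
{"k":46,"q":[0.4589,2.3509],"\u03b8\u0307":[-0.8241,3.8382],"tcp":[0.066,0.1486,0.265],"trq":[-5.3261,-2.332]}
{"k":47,"q":[0.4396,2.4272],"\u03b8\u0307":[-1.1097,3.7914],"tcp":[0.0661,0.1459,0.2539],"trq":[-5.5882,-2.388]}
{"k":48,"q":[0.4142,2.5025],"\u03b8\u0307":[-1.4307,3.7357],"tcp":[0.0659,0.1426,0.244]}
{"summary": "final tcp position (m): 0.0659 0.1426 0.2440"}


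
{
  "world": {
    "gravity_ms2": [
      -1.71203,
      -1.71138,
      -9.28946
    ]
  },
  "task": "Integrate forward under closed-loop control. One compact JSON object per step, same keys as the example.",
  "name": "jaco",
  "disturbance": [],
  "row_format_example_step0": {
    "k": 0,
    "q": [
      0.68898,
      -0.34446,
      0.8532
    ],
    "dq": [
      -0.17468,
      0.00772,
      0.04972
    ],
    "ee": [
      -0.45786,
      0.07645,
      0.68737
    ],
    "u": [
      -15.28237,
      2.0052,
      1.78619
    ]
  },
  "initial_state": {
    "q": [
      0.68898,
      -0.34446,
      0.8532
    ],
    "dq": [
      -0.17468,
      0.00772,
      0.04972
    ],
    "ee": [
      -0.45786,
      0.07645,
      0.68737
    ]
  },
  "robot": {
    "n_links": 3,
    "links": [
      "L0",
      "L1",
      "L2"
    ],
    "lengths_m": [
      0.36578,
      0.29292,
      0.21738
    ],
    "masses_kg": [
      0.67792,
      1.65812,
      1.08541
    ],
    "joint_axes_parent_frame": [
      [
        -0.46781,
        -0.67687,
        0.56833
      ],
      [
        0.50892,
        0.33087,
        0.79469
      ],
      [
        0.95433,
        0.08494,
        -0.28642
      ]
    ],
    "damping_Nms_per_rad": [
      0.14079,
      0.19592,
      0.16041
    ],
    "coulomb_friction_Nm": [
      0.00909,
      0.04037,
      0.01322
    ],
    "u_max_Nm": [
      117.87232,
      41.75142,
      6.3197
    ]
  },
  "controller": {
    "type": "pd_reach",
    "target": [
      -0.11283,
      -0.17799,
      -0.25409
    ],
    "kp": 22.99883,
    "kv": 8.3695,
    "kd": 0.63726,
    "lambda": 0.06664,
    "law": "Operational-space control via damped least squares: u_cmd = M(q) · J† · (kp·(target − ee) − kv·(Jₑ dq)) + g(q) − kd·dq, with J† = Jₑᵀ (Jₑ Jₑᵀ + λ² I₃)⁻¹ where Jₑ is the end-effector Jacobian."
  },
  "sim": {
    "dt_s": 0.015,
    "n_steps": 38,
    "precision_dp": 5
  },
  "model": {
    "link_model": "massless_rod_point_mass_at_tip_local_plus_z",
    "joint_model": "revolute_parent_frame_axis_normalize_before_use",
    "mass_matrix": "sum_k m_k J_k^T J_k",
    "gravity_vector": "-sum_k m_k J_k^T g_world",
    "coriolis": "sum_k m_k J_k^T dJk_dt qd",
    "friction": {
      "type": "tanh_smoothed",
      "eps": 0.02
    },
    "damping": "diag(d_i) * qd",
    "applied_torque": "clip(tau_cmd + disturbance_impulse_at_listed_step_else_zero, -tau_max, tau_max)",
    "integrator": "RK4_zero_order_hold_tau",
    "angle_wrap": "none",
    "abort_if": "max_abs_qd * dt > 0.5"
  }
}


{"k":1,"q":[0.68291,-0.35371,0.86648],"dq":[-0.6237,-1.2062,1.68809],"ee":[-0.45634,0.07527,0.68675],"u":[-15.86262,3.01132,0.47138]}
{"k":2,"q":[0.6716,-0.37629,0.89764],"dq":[-0.87725,-1.78116,2.45314],"ee":[-0.45451,0.07299,0.68395],"u":[-16.04009,3.40955,-0.11279]}
{"k":3,"q":[0.6572,-0.40519,0.93744],"dq":[-1.03847,-2.05947,2.84855],"ee":[-0.45227,0.07039,0.68004],"u":[-15.86573,3.51658,-0.39018]}
{"k":4,"q":[0.64076,-0.43714,0.98194],"dq":[-1.15041,-2.19232,3.08413],"ee":[-0.44955,0.0678,0.67544],"u":[-15.40144,3.48217,-0.53687]}
{"k":5,"q":[0.62291,-0.47043,1.02939],"dq":[-1.22906,-2.24219,3.2442],"ee":[-0.44631,0.06535,0.67034],"u":[-14.71546,3.37769,-0.62535]}
{"k":6,"q":[0.60408,-0.50404,1.07893],"dq":[-1.28048,-2.23658,3.36298],"ee":[-0.44258,0.06306,0.66482],"u":[-13.87598,3.24032,-0.68663]}
{"k":7,"q":[0.58467,-0.53725,1.13005],"dq":[-1.30763,-2.18994,3.45504],"ee":[-0.43836,0.06096,0.65891],"u":[-12.94488,3.09116,-0.73504]}
{"k":8,"q":[0.56502,-0.56951,1.18239],"dq":[-1.31273,-2.11166,3.52724],"ee":[-0.43372,0.059,0.65263],"u":[-11.97352,2.94253,-0.77781]}
{"k":9,"q":[0.54545,-0.6004,1.2357],"dq":[-1.29791,-2.00884,3.58337],"ee":[-0.4287,0.05718,0.64599],"u":[-11.00133,2.80135,-0.81885]}
{"k":10,"q":[0.52623,-0.62961,1.28974],"dq":[-1.26535,-1.88724,3.62594],"ee":[-0.42338,0.05545,0.639],"u":[-10.05646,2.67109,-0.86036]}
{"k":11,"q":[0.50762,-0.65689,1.34434],"dq":[-1.21715,-1.75155,3.65688],"ee":[-0.41781,0.05378,0.63167],"u":[-9.15753,2.55304,-0.90341]}
{"k":12,"q":[0.48984,-0.68205,1.39932],"dq":[-1.15523,-1.60554,3.67776],"ee":[-0.41207,0.05216,0.62401],"u":[-8.31577,2.44718,-0.94836]}
{"k":13,"q":[0.47308,-0.70497,1.45455],"dq":[-1.08133,-1.45218,3.68989],"ee":[-0.40622,0.05056,0.61603],"u":[-7.53701,2.35286,-0.99505]}
{"k":14,"q":[0.4575,-0.72555,1.50991],"dq":[-0.99696,-1.29376,3.69432],"ee":[-0.40033,0.04896,0.60775],"u":[-6.82336,2.2691,-1.04295]}
{"k":15,"q":[0.44325,-0.74374,1.56528],"dq":[-0.9034,-1.132,3.69189],"ee":[-0.39445,0.04736,0.59919],"u":[-6.17453,2.19491,-1.09129]}
{"k":16,"q":[0.43047,-0.75948,1.62057],"dq":[-0.80171,-0.96817,3.68326],"ee":[-0.38864,0.04576,0.59036],"u":[-5.58882,2.12937,-1.13915]}
{"k":17,"q":[0.41927,-0.77275,1.67569],"dq":[-0.6928,-0.80319,3.66889],"ee":[-0.38295,0.04414,0.5813],"u":[-5.06384,2.07172,-1.18555]}
{"k":18,"q":[0.40975,-0.78355,1.73056],"dq":[-0.5774,-0.63768,3.64909],"ee":[-0.37743,0.04253,0.57201],"u":[-4.59707,2.02136,-1.22952]}
{"k":19,"q":[0.402,-0.79186,1.78509],"dq":[-0.45613,-0.4721,3.62402],"ee":[-0.37211,0.04092,0.56254],"u":[-4.18621,1.97791,-1.27014]}
{"k":20,"q":[0.39611,-0.7977,1.83921],"dq":[-0.32955,-0.30676,3.59373],"ee":[-0.36704,0.03933,0.55291],"u":[-3.82947,1.94111,-1.30657]}
{"k":21,"q":[0.39216,-0.80106,1.89284],"dq":[-0.19812,-0.1419,3.55817],"ee":[-0.36226,0.03778,0.54316],"u":[-3.52577,1.91091,-1.33811]}
{"k":22,"q":[0.39021,-0.80195,1.9459],"dq":[-0.06262,0.02069,3.51689],"ee":[-0.3578,0.03628,0.5333],"u":[-3.27495,1.88984,-1.36399]}
{"k":23,"q":[0.3903,-0.80049,1.99828],"dq":[0.07496,0.1736,3.46831],"ee":[-0.3537,0.03487,0.52337],"u":[-3.07675,1.88864,-1.3831]}
{"k":24,"q":[0.39249,-0.79673,2.0499],"dq":[0.21613,0.32648,3.41413],"ee":[-0.35001,0.03357,0.51339],"u":[-2.93353,1.89191,-1.39651]}
{"k":25,"q":[0.39681,-0.79069,2.10067],"dq":[0.36046,0.47899,3.35403],"ee":[-0.34674,0.03238,0.5034],"u":[-2.84898,1.90032,-1.40402]}
{"k":26,"q":[0.40332,-0.78236,2.15049],"dq":[0.50722,0.63026,3.28763],"ee":[-0.34394,0.03131,0.49343],"u":[-2.82666,1.91502,-1.40558]}
{"k":27,"q":[0.41204,-0.77178,2.19926],"dq":[0.65558,0.77932,3.21458],"ee":[-0.34163,0.03036,0.48349],"u":[-2.87095,1.93714,-1.40138]}
{"k":28,"q":[0.42299,-0.75899,2.2469],"dq":[0.80459,0.92506,3.13456],"ee":[-0.33985,0.02953,0.47361],"u":[-2.98675,1.96778,-1.39177]}
{"k":29,"q":[0.43617,-0.74405,2.29328],"dq":[0.95316,1.06617,3.04734],"ee":[-0.33862,0.0288,0.46381],"u":[-3.17917,2.00795,-1.37727]}
{"k":30,"q":[0.45156,-0.72703,2.3383],"dq":[1.1,1.20114,2.95278],"ee":[-0.33797,0.02816,0.45411],"u":[-3.4529,2.05859,-1.35858]}
{"k":31,"q":[0.46914,-0.70805,2.38185],"dq":[1.24366,1.32821,2.85087],"ee":[-0.33791,0.02761,0.44451],"u":[-3.81149,2.12042,-1.33647]}
{"k":32,"q":[0.48883,-0.68723,2.42381],"dq":[1.38247,1.44538,2.74182],"ee":[-0.33846,0.0271,0.43502],"u":[-4.25643,2.19392,-1.31186]}
{"k":33,"q":[0.51056,-0.66474,2.4641],"dq":[1.51462,1.55043,2.626],"ee":[-0.33962,0.02662,0.42564],"u":[-4.7862,2.2792,-1.28567]}
{"k":34,"q":[0.5342,-0.64079,2.50259],"dq":[1.63816,1.64098,2.50406],"ee":[-0.34138,0.02614,0.41638],"u":[-5.39529,2.37591,-1.25886]}
{"k":35,"q":[0.55962,-0.6156,2.53922],"dq":[1.75107,1.71458,2.37689],"ee":[-0.34372,0.02562,0.40722],"u":[-6.07346,2.48316,-1.23234]}
{"k":36,"q":[0.58664,-0.58945,2.57391],"dq":[1.8514,1.76882,2.24568],"ee":[-0.34661,0.02503,0.39816],"u":[-6.80546,2.59947,-1.20699]}
{"k":37,"q":[0.61505,-0.56264,2.60661],"dq":[1.9374,1.80158,2.11186],"ee":[-0.34999,0.02435,0.3892],"u":[-7.57138,2.7228,-1.18356]}
{"k":38,"q":[0.64464,-0.53552,2.6373],"dq":[2.00763,1.81124,1.97713],"ee":[-0.35383,0.02355,0.38032]}


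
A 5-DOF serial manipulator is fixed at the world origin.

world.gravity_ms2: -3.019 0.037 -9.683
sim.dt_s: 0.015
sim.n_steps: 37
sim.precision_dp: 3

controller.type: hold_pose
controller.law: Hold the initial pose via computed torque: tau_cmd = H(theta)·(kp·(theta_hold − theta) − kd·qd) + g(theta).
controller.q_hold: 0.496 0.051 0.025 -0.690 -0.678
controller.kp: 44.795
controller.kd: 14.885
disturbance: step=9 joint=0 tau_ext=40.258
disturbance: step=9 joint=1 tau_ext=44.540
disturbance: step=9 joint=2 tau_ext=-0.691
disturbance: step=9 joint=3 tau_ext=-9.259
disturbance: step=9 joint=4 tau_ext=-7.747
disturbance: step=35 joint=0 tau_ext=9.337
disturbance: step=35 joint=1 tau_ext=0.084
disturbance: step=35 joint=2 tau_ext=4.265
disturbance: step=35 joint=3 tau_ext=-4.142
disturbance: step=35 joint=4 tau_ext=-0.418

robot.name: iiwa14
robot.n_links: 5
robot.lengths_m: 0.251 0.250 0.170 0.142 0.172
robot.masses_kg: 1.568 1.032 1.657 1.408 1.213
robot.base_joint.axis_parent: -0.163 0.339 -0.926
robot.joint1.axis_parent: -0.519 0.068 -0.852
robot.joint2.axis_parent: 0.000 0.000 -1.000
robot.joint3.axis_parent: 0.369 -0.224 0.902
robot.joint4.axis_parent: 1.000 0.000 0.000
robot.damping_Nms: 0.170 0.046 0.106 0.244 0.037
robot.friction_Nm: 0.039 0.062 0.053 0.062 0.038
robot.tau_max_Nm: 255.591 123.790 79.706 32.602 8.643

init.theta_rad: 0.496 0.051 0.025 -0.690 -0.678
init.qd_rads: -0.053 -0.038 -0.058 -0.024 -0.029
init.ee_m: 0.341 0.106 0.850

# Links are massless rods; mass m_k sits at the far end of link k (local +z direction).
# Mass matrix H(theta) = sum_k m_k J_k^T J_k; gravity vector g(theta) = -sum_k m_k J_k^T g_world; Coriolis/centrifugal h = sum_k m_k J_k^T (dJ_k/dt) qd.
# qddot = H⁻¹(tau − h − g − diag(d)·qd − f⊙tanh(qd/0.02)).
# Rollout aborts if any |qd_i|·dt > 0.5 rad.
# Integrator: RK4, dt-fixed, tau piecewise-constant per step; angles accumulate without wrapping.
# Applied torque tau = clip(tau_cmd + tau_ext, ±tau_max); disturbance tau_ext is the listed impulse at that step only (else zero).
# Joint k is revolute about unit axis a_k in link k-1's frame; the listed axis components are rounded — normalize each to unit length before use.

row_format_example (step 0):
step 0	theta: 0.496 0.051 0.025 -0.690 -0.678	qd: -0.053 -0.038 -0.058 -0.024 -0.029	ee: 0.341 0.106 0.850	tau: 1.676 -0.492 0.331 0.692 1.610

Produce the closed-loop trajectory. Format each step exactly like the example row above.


step 1	theta: 0.495 0.051 0.027 -0.688 -0.680	qd: -0.051 -0.053 -0.272 -0.301 0.138	ee: 0.341 0.107 0.850	tau: 1.557 -0.551 0.315 0.726 1.614
step 2	theta: 0.495 0.051 0.027 -0.686 -0.681	qd: -0.043 -0.055 -0.328 -0.386 0.192	ee: 0.341 0.107 0.850	tau: 1.450 -0.596 0.297 0.755 1.619
step 3	theta: 0.495 0.050 0.028 -0.685 -0.681	qd: -0.034 -0.053 -0.333 -0.407 0.209	ee: 0.340 0.107 0.850	tau: 1.359 -0.632 0.281 0.778 1.624
step 4	theta: 0.494 0.050 0.029 -0.685 -0.682	qd: -0.026 -0.050 -0.330 -0.415 0.218	ee: 0.340 0.107 0.850	tau: 1.285 -0.661 0.268 0.796 1.627
step 5	theta: 0.494 0.050 0.030 -0.684 -0.682	qd: -0.020 -0.048 -0.325 -0.419 0.224	ee: 0.340 0.107 0.850	tau: 1.225 -0.685 0.256 0.811 1.630
step 6	theta: 0.494 0.050 0.031 -0.683 -0.683	qd: -0.016 -0.046 -0.321 -0.422 0.228	ee: 0.340 0.107 0.850	tau: 1.177 -0.705 0.247 0.823 1.633
step 7	theta: 0.494 0.050 0.031 -0.683 -0.683	qd: -0.013 -0.044 -0.318 -0.424 0.230	ee: 0.340 0.106 0.850	tau: 1.137 -0.721 0.240 0.833 1.635
step 8	theta: 0.494 0.050 0.032 -0.682 -0.683	qd: -0.011 -0.043 -0.316 -0.425 0.232	ee: 0.340 0.106 0.850	tau: 1.105 -0.733 0.234 0.841 1.637
step 9	theta: 0.495 0.050 0.033 -0.682 -0.684	qd: -0.009 -0.041 -0.314 -0.426 0.234	ee: 0.340 0.106 0.850	tau: 41.337 43.796 -0.462 -8.412 -6.109
step 10	theta: 0.495 0.066 0.036 -0.686 -0.685	qd: -0.008 2.094 0.092 -0.781 -0.052	ee: 0.345 0.107 0.847	tau: -8.155 -10.987 0.440 2.904 3.415
step 11	theta: 0.495 0.094 0.039 -0.692 -0.688	qd: 0.008 1.637 0.112 -0.361 -0.131	ee: 0.352 0.109 0.842	tau: -6.540 -9.244 0.531 2.413 3.089
step 12	theta: 0.495 0.116 0.041 -0.695 -0.690	qd: 0.016 1.243 0.035 -0.202 -0.104	ee: 0.358 0.111 0.839	tau: -5.200 -7.798 0.565 2.052 2.822
step 13	theta: 0.495 0.132 0.042 -0.696 -0.692	qd: 0.017 0.915 -0.059 -0.168 -0.038	ee: 0.362 0.112 0.836	tau: -4.086 -6.598 0.564 1.784 2.603
step 14	theta: 0.496 0.144 0.044 -0.695 -0.694	qd: 0.007 0.632 -0.260 -0.350 0.107	ee: 0.365 0.113 0.834	tau: -3.176 -5.601 0.536 1.597 2.429
step 15	theta: 0.496 0.152 0.045 -0.695 -0.695	qd: 0.005 0.410 -0.327 -0.395 0.162	ee: 0.367 0.114 0.833	tau: -2.427 -4.772 0.501 1.451 2.289
step 16	theta: 0.496 0.158 0.045 -0.694 -0.696	qd: 0.004 0.235 -0.348 -0.400 0.187	ee: 0.369 0.114 0.832	tau: -1.806 -4.084 0.466 1.334 2.174
step 17	theta: 0.497 0.161 0.045 -0.694 -0.697	qd: 0.004 0.095 -0.356 -0.398 0.203	ee: 0.369 0.115 0.831	tau: -1.288 -3.512 0.434 1.240 2.080
step 18	theta: 0.497 0.162 0.045 -0.693 -0.697	qd: 0.002 -0.012 -0.355 -0.396 0.216	ee: 0.370 0.115 0.831	tau: -0.858 -3.042 0.406 1.165 2.002
step 19	theta: 0.497 0.162 0.045 -0.692 -0.698	qd: -0.002 -0.090 -0.347 -0.394 0.229	ee: 0.370 0.115 0.831	tau: -0.502 -2.662 0.381 1.103 1.937
step 20	theta: 0.497 0.161 0.046 -0.691 -0.698	qd: -0.008 -0.145 -0.329 -0.385 0.237	ee: 0.369 0.115 0.831	tau: -0.207 -2.354 0.361 1.053 1.884
step 21	theta: 0.497 0.159 0.046 -0.691 -0.698	qd: -0.013 -0.187 -0.318 -0.381 0.245	ee: 0.369 0.114 0.831	tau: 0.037 -2.100 0.344 1.011 1.840
step 22	theta: 0.497 0.156 0.047 -0.690 -0.697	qd: -0.018 -0.217 -0.307 -0.375 0.251	ee: 0.368 0.114 0.832	tau: 0.237 -1.891 0.330 0.977 1.803
step 23	theta: 0.497 0.153 0.048 -0.689 -0.697	qd: -0.021 -0.238 -0.301 -0.374 0.256	ee: 0.368 0.114 0.832	tau: 0.402 -1.718 0.319 0.949 1.773
step 24	theta: 0.497 0.150 0.049 -0.688 -0.697	qd: -0.024 -0.253 -0.298 -0.374 0.261	ee: 0.367 0.113 0.833	tau: 0.536 -1.574 0.309 0.925 1.748
step 25	theta: 0.497 0.147 0.050 -0.687 -0.696	qd: -0.026 -0.263 -0.296 -0.374 0.264	ee: 0.366 0.113 0.834	tau: 0.646 -1.455 0.301 0.906 1.727
step 26	theta: 0.497 0.143 0.051 -0.686 -0.696	qd: -0.027 -0.268 -0.296 -0.374 0.266	ee: 0.365 0.113 0.834	tau: 0.735 -1.356 0.294 0.891 1.710
step 27	theta: 0.497 0.140 0.052 -0.685 -0.696	qd: -0.028 -0.270 -0.295 -0.375 0.267	ee: 0.364 0.112 0.835	tau: 0.807 -1.274 0.288 0.878 1.696
step 28	theta: 0.497 0.136 0.053 -0.684 -0.695	qd: -0.028 -0.269 -0.296 -0.375 0.268	ee: 0.363 0.112 0.836	tau: 0.865 -1.206 0.282 0.868 1.684
step 29	theta: 0.497 0.133 0.054 -0.683 -0.695	qd: -0.028 -0.266 -0.296 -0.375 0.267	ee: 0.362 0.112 0.836	tau: 0.911 -1.149 0.277 0.860 1.675
step 30	theta: 0.497 0.130 0.054 -0.683 -0.694	qd: -0.028 -0.261 -0.297 -0.376 0.267	ee: 0.361 0.111 0.837	tau: 0.948 -1.102 0.273 0.853 1.667
step 31	theta: 0.496 0.126 0.055 -0.682 -0.694	qd: -0.028 -0.255 -0.298 -0.376 0.265	ee: 0.360 0.111 0.838	tau: 0.977 -1.063 0.269 0.848 1.661
step 32	theta: 0.496 0.123 0.056 -0.681 -0.693	qd: -0.028 -0.249 -0.298 -0.376 0.264	ee: 0.359 0.111 0.838	tau: 1.000 -1.030 0.266 0.845 1.655
step 33	theta: 0.496 0.120 0.057 -0.680 -0.693	qd: -0.028 -0.241 -0.299 -0.377 0.262	ee: 0.358 0.110 0.839	tau: 1.017 -1.004 0.262 0.842 1.651
step 34	theta: 0.496 0.117 0.058 -0.679 -0.692	qd: -0.027 -0.233 -0.300 -0.378 0.261	ee: 0.358 0.110 0.840	tau: 1.030 -0.981 0.259 0.839 1.648
step 35	theta: 0.496 0.114 0.059 -0.678 -0.692	qd: -0.027 -0.225 -0.301 -0.378 0.259	ee: 0.357 0.110 0.840	tau: 10.377 -0.878 4.522 -3.304 1.227
step 36	theta: 0.496 0.111 0.069 -0.679 -0.693	qd: -0.003 -0.210 0.866 -0.738 0.208	ee: 0.357 0.107 0.840	tau: -1.094 -0.951 -0.708 1.783 1.741
step 37	theta: 0.496 0.108 0.083 -0.685 -0.692	qd: 0.022 -0.208 0.647 -0.462 0.114	ee: 0.358 0.104 0.840


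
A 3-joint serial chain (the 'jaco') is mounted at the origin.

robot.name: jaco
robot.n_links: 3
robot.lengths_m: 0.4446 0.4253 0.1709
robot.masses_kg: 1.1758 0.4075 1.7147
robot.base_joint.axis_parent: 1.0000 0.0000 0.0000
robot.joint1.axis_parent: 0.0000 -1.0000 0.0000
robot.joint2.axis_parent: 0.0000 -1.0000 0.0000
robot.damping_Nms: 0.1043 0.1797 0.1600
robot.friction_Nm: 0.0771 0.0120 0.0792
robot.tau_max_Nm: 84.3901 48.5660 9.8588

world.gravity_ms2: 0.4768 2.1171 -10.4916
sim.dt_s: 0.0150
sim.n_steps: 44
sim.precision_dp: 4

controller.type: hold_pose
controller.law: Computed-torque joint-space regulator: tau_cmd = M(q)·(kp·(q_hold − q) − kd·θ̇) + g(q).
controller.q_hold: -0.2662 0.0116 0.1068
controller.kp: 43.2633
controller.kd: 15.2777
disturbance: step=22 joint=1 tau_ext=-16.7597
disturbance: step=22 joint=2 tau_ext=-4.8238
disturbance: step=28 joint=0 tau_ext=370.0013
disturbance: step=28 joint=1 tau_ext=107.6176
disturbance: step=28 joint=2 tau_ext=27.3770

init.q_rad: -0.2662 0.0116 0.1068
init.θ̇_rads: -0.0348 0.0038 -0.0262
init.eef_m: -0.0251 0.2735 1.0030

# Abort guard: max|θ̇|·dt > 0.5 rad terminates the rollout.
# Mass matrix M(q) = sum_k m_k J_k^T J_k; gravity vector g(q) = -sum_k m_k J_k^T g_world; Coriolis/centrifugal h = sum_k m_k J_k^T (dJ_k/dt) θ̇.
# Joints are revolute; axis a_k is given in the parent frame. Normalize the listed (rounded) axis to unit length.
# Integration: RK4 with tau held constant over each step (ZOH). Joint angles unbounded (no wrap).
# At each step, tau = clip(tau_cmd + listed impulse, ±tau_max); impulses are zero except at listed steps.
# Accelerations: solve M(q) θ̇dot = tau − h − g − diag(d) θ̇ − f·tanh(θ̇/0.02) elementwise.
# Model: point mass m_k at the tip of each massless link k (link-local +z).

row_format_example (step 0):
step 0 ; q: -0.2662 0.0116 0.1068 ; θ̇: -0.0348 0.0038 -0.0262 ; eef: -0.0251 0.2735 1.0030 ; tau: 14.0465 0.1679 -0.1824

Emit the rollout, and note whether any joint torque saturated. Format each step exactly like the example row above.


step 1 ; q: -0.2667 0.0115 0.1070 ; θ̇: -0.0264 0.0066 -0.0346 ; eef: -0.0251 0.2739 1.0028 ; tau: 13.7986 0.1622 -0.1836
step 2 ; q: -0.2670 0.0114 0.1072 ; θ̇: -0.0197 0.0078 -0.0368 ; eef: -0.0251 0.2743 1.0027 ; tau: 13.5971 0.1577 -0.1850
step 3 ; q: -0.2673 0.0114 0.1074 ; θ̇: -0.0143 0.0084 -0.0376 ; eef: -0.0251 0.2745 1.0027 ; tau: 13.4341 0.1540 -0.1862
step 4 ; q: -0.2674 0.0113 0.1075 ; θ̇: -0.0101 0.0088 -0.0378 ; eef: -0.0251 0.2747 1.0026 ; tau: 13.3032 0.1510 -0.1872
step 5 ; q: -0.2676 0.0113 0.1077 ; θ̇: -0.0068 0.0091 -0.0379 ; eef: -0.0251 0.2748 1.0026 ; tau: 13.1986 0.1486 -0.1882
step 6 ; q: -0.2677 0.0112 0.1078 ; θ̇: -0.0042 0.0094 -0.0380 ; eef: -0.0251 0.2749 1.0026 ; tau: 13.1152 0.1466 -0.1890
step 7 ; q: -0.2677 0.0112 0.1079 ; θ̇: -0.0022 0.0096 -0.0380 ; eef: -0.0251 0.2750 1.0025 ; tau: 13.0489 0.1450 -0.1898
step 8 ; q: -0.2677 0.0111 0.1081 ; θ̇: -0.0007 0.0097 -0.0381 ; eef: -0.0251 0.2750 1.0025 ; tau: 12.9961 0.1437 -0.1904
step 9 ; q: -0.2677 0.0111 0.1082 ; θ̇: 0.0004 0.0098 -0.0382 ; eef: -0.0251 0.2750 1.0025 ; tau: 12.9542 0.1426 -0.1910
step 10 ; q: -0.2677 0.0111 0.1084 ; θ̇: 0.0013 0.0099 -0.0382 ; eef: -0.0251 0.2750 1.0025 ; tau: 12.9207 0.1417 -0.1916
step 11 ; q: -0.2677 0.0110 0.1085 ; θ̇: 0.0019 0.0100 -0.0383 ; eef: -0.0251 0.2750 1.0025 ; tau: 12.8940 0.1410 -0.1921
step 12 ; q: -0.2677 0.0110 0.1086 ; θ̇: 0.0024 0.0101 -0.0384 ; eef: -0.0251 0.2749 1.0025 ; tau: 12.8727 0.1404 -0.1926
step 13 ; q: -0.2676 0.0110 0.1088 ; θ̇: 0.0027 0.0101 -0.0385 ; eef: -0.0251 0.2749 1.0025 ; tau: 12.8557 0.1399 -0.1930
step 14 ; q: -0.2676 0.0109 0.1089 ; θ̇: 0.0030 0.0102 -0.0386 ; eef: -0.0251 0.2748 1.0026 ; tau: 12.8420 0.1395 -0.1934
step 15 ; q: -0.2675 0.0109 0.1091 ; θ̇: 0.0031 0.0102 -0.0387 ; eef: -0.0251 0.2748 1.0026 ; tau: 12.8310 0.1392 -0.1938
step 16 ; q: -0.2675 0.0109 0.1092 ; θ̇: 0.0032 0.0103 -0.0388 ; eef: -0.0251 0.2748 1.0026 ; tau: 12.8222 0.1389 -0.1942
step 17 ; q: -0.2674 0.0109 0.1093 ; θ̇: 0.0032 0.0103 -0.0389 ; eef: -0.0251 0.2747 1.0026 ; tau: 12.8150 0.1387 -0.1946
step 18 ; q: -0.2674 0.0108 0.1095 ; θ̇: 0.0032 0.0103 -0.0390 ; eef: -0.0251 0.2747 1.0026 ; tau: 12.8092 0.1385 -0.1949
step 19 ; q: -0.2673 0.0108 0.1096 ; θ̇: 0.0032 0.0103 -0.0391 ; eef: -0.0251 0.2746 1.0026 ; tau: 12.8045 0.1384 -0.1953
step 20 ; q: -0.2673 0.0108 0.1097 ; θ̇: 0.0031 0.0104 -0.0392 ; eef: -0.0251 0.2746 1.0026 ; tau: 12.8006 0.1383 -0.1956
step 21 ; q: -0.2672 0.0107 0.1098 ; θ̇: 0.0030 0.0104 -0.0393 ; eef: -0.0251 0.2745 1.0026 ; tau: 12.7974 0.1382 -0.1959
step 22 ; q: -0.2672 0.0107 0.1100 ; θ̇: 0.0029 0.0104 -0.0394 ; eef: -0.0251 0.2745 1.0026 ; tau: 12.7948 -16.6216 -5.0200
step 23 ; q: -0.2672 0.0102 0.1013 ; θ̇: 0.0028 -0.0989 -1.0552 ; eef: -0.0233 0.2745 1.0028 ; tau: 12.7943 4.0900 0.9203
step 24 ; q: -0.2671 0.0079 0.0910 ; θ̇: 0.0027 -0.1866 -0.3723 ; eef: -0.0202 0.2745 1.0031 ; tau: 12.7946 3.3876 0.7057
step 25 ; q: -0.2671 0.0049 0.0882 ; θ̇: 0.0026 -0.2006 -0.0426 ; eef: -0.0180 0.2745 1.0032 ; tau: 12.7940 2.8079 0.5357
step 26 ; q: -0.2670 0.0022 0.0882 ; θ̇: 0.0025 -0.1411 -0.0543 ; eef: -0.0164 0.2745 1.0032 ; tau: 12.7930 2.3314 0.4147
step 27 ; q: -0.2670 0.0002 0.0881 ; θ̇: 0.0024 -0.0960 -0.0541 ; eef: -0.0152 0.2744 1.0033 ; tau: 12.7921 1.9412 0.3151
step 28 ; q: -0.2670 -0.0011 0.0880 ; θ̇: 0.0023 -0.0610 -0.0498 ; eef: -0.0144 0.2744 1.0033 ; tau: 84.3901 48.5660 9.8588
step 29 ; q: -0.2636 0.0161 0.0473 ; θ̇: 0.4500 2.2665 -5.0267 ; eef: -0.0177 0.2711 1.0045 ; tau: -4.0375 -9.6721 -2.1424
step 30 ; q: -0.2576 0.0422 -0.0038 ; θ̇: 0.3450 1.2876 -2.0719 ; eef: -0.0245 0.2650 1.0060 ; tau: -0.9613 -7.8827 -1.8118
step 31 ; q: -0.2531 0.0572 -0.0232 ; θ̇: 0.2602 0.7489 -0.6617 ; eef: -0.0301 0.2604 1.0069 ; tau: 1.5591 -6.4388 -1.5114
step 32 ; q: -0.2497 0.0660 -0.0278 ; θ̇: 0.1918 0.4565 -0.0751 ; eef: -0.0346 0.2569 1.0075 ; tau: 3.6254 -5.2666 -1.2483
step 33 ; q: -0.2472 0.0715 -0.0270 ; θ̇: 0.1368 0.3073 0.0620 ; eef: -0.0380 0.2544 1.0079 ; tau: 5.3191 -4.3102 -1.0162
step 34 ; q: -0.2455 0.0755 -0.0265 ; θ̇: 0.0928 0.2080 0.0923 ; eef: -0.0405 0.2526 1.0082 ; tau: 6.7072 -3.5269 -0.8191
step 35 ; q: -0.2444 0.0783 -0.0260 ; θ̇: 0.0576 0.1426 0.0626 ; eef: -0.0422 0.2514 1.0084 ; tau: 7.8446 -2.8852 -0.6534
step 36 ; q: -0.2437 0.0801 -0.0254 ; θ̇: 0.0298 0.0730 0.1075 ; eef: -0.0434 0.2508 1.0085 ; tau: 8.7758 -2.3593 -0.5238
step 37 ; q: -0.2434 0.0811 -0.0248 ; θ̇: 0.0081 0.0404 0.0555 ; eef: -0.0441 0.2505 1.0085 ; tau: 9.5338 -1.9279 -0.4104
step 38 ; q: -0.2434 0.0815 -0.0243 ; θ̇: -0.0085 -0.0094 0.1096 ; eef: -0.0444 0.2505 1.0085 ; tau: 10.1414 -1.5754 -0.3260
step 39 ; q: -0.2437 0.0814 -0.0236 ; θ̇: -0.0211 -0.0265 0.0677 ; eef: -0.0445 0.2507 1.0084 ; tau: 10.6277 -1.2878 -0.2505
step 40 ; q: -0.2440 0.0810 -0.0231 ; θ̇: -0.0305 -0.0578 0.1067 ; eef: -0.0443 0.2511 1.0083 ; tau: 11.0212 -1.0526 -0.1949
step 41 ; q: -0.2445 0.0802 -0.0224 ; θ̇: -0.0374 -0.0670 0.0798 ; eef: -0.0440 0.2516 1.0082 ; tau: 11.3416 -0.8602 -0.1452
step 42 ; q: -0.2451 0.0793 -0.0218 ; θ̇: -0.0425 -0.0848 0.1020 ; eef: -0.0435 0.2522 1.0081 ; tau: 11.6029 -0.7018 -0.1082
step 43 ; q: -0.2458 0.0782 -0.0211 ; θ̇: -0.0459 -0.0899 0.0881 ; eef: -0.0430 0.2529 1.0080 ; tau: 11.8161 -0.5716 -0.0755
step 44 ; q: -0.2465 0.0769 -0.0204 ; θ̇: -0.0482 -0.0987 0.0988 ; eef: -0.0423 0.2536 1.0079
any joint saturated: yes


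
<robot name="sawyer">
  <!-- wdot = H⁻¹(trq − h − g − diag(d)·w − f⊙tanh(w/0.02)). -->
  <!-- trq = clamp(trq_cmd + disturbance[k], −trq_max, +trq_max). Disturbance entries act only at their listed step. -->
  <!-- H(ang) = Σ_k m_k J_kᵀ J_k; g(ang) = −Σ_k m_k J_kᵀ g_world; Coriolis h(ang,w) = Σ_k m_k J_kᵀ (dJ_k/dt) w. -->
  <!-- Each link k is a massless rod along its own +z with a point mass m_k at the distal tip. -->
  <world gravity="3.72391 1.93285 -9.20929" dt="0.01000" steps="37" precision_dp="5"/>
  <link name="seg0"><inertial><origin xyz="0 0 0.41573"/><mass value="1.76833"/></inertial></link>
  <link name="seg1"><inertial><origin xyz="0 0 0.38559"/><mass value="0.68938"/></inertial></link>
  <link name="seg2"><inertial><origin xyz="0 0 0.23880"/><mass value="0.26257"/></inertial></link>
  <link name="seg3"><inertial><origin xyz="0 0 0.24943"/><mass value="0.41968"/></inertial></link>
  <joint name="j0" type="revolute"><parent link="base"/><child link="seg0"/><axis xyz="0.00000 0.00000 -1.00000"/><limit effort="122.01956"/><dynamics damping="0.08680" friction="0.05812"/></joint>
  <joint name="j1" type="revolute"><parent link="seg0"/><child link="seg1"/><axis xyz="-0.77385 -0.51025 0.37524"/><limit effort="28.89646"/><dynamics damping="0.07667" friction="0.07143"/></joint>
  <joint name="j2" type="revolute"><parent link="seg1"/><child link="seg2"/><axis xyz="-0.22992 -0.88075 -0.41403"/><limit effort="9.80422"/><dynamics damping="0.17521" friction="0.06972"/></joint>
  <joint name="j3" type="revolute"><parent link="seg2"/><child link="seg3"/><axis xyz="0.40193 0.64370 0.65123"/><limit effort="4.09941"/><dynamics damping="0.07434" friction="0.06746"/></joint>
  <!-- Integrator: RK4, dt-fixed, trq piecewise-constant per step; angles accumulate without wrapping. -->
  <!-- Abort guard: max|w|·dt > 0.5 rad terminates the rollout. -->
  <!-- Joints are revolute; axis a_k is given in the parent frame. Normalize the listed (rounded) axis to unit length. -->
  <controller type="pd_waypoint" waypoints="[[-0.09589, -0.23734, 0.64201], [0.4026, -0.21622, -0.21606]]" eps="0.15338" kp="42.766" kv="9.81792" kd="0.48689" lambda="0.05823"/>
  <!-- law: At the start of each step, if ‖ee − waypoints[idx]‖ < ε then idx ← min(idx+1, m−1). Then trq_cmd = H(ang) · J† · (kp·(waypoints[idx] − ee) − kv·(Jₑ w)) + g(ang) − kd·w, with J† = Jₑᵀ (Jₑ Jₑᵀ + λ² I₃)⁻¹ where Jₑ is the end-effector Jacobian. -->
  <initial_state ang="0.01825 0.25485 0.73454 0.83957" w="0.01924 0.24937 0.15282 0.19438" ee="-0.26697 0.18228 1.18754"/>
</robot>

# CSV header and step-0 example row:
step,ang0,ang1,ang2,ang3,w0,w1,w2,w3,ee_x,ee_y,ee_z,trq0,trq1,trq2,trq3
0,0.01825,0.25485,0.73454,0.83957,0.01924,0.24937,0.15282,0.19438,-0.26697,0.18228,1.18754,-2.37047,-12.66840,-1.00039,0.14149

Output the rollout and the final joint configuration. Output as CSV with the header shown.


step,ang0,ang1,ang2,ang3,w0,w1,w2,w3,ee_x,ee_y,ee_z,trq0,trq1,trq2,trq3
1,0.02036,0.25351,0.74286,0.84347,0.39319,-0.50891,1.46923,0.52253,-0.26821,0.18288,1.18625,-2.34011,-11.76375,-1.63614,-0.01869
2,0.02553,0.24561,0.75971,0.84393,0.63029,-1.07067,1.92738,-0.33811,-0.26954,0.18203,1.18469,-2.21415,-11.34009,-1.86996,0.41404
3,0.03235,0.23239,0.78260,0.84220,0.73006,-1.57161,2.62702,-0.05849,-0.27068,0.17981,1.18303,-2.09865,-10.76435,-2.14664,0.25160
4,0.04006,0.21459,0.80969,0.83810,0.81090,-1.99026,2.79095,-0.75370,-0.27145,0.17632,1.18137,-1.97444,-10.47870,-2.18435,0.57823
5,0.04823,0.19267,0.83979,0.83163,0.82039,-2.39417,3.21421,-0.57892,-0.27174,0.17166,1.17974,-1.87994,-9.97289,-2.29219,0.45197
6,0.05649,0.16694,0.87239,0.82345,0.82917,-2.75454,3.30541,-1.05827,-0.27146,0.16590,1.17810,-1.79261,-9.60751,-2.25180,0.65348
7,0.06455,0.13767,0.90685,0.81356,0.78146,-3.10009,3.57434,-0.95036,-0.27054,0.15912,1.17644,-1.70779,-9.01570,-2.25554,0.54852
8,0.07210,0.10512,0.94281,0.80237,0.72671,-3.41126,3.61737,-1.29209,-0.26894,0.15137,1.17472,-1.61388,-8.48344,-2.15887,0.66900
9,0.07884,0.06958,0.97984,0.78996,0.61790,-3.69860,3.78156,-1.21499,-0.26666,0.14271,1.17292,-1.48963,-7.74852,-2.09065,0.57128
10,0.08443,0.03134,1.01764,0.77658,0.49534,-3.95074,3.77975,-1.46535,-0.26369,0.13318,1.17098,-1.33945,-7.04599,-1.95192,0.63876
11,0.08856,-0.00926,1.05589,0.76236,0.32445,-4.17087,3.86625,-1.39913,-0.26005,0.12286,1.16889,-1.14447,-6.18369,-1.83642,0.54264
12,0.09093,-0.05188,1.09433,0.74745,0.14268,-4.35388,3.82306,-1.58863,-0.25575,0.11181,1.16661,-0.92602,-5.35592,-1.67100,0.57726
13,0.09133,-0.09614,1.13270,0.73199,-0.06296,-4.50122,3.84774,-1.52458,-0.25079,0.10012,1.16411,-0.68214,-4.41307,-1.52786,0.48281
14,0.08989,-0.14171,1.17072,0.71603,-0.22902,-4.61473,3.75992,-1.67023,-0.24514,0.08797,1.16141,-0.46571,-3.51693,-1.34776,0.49815
15,0.08678,-0.18822,1.20819,0.69994,-0.39731,-4.68812,3.73307,-1.56048,-0.23876,0.07548,1.15851,-0.25202,-2.53099,-1.19223,0.38723
16,0.08212,-0.23526,1.24481,0.68393,-0.53558,-4.72276,3.59641,-1.64203,-0.23165,0.06278,1.15545,-0.07973,-1.60324,-1.00386,0.38038
17,0.07619,-0.28245,1.28035,0.66838,-0.64906,-4.71681,3.51256,-1.47607,-0.22381,0.04999,1.15225,0.04336,-0.60997,-0.83977,0.25450
18,0.06923,-0.32939,1.31452,0.65350,-0.74113,-4.67328,3.32790,-1.49585,-0.21530,0.03722,1.14897,0.09483,0.31664,-0.64837,0.23228
19,0.06134,-0.37569,1.34718,0.63966,-0.83230,-4.58972,3.20466,-1.27732,-0.20619,0.02454,1.14563,0.07402,1.29429,-0.48515,0.09691
20,0.05236,-0.42098,1.37813,0.62681,-0.96056,-4.47152,2.99212,-1.28396,-0.19663,0.01198,1.14225,-0.02278,2.20165,-0.29825,0.08420
21,0.04187,-0.46490,1.40741,0.61526,-1.13094,-4.31450,2.86535,-1.03260,-0.18675,-0.00042,1.13883,-0.19468,3.16560,-0.14429,-0.05430
22,0.02928,-0.50709,1.43492,0.60470,-1.37941,-4.12634,2.64291,-1.06812,-0.17668,-0.01260,1.13538,-0.42960,4.05305,0.04074,-0.04263
23,0.01396,-0.54721,1.46082,0.59557,-1.67396,-3.90026,2.53510,-0.76486,-0.16652,-0.02453,1.13188,-0.69621,4.98186,0.18693,-0.20168
24,-0.00468,-0.58494,1.48493,0.58737,-2.04016,-3.65064,2.29449,-0.85544,-0.15633,-0.03609,1.12838,-0.92936,5.75026,0.37647,-0.15961
25,-0.02696,-0.62004,1.50748,0.58083,-2.40476,-3.37140,2.21452,-0.46072,-0.14613,-0.04721,1.12490,-1.01254,6.43665,0.49949,-0.36468
26,-0.05292,-0.65234,1.52818,0.57511,-2.77423,-3.09313,1.93555,-0.65480,-0.13596,-0.05775,1.12152,-0.85016,6.75857,0.66976,-0.26975
27,-0.08195,-0.68185,1.54740,0.57132,-3.02758,-2.81132,1.90357,-0.12561,-0.12582,-0.06764,1.11825,-0.32843,6.84244,0.71421,-0.54040
28,-0.11298,-0.70877,1.56469,0.56791,-3.17459,-2.57516,1.57141,-0.51712,-0.11575,-0.07674,1.11516,0.50148,6.43748,0.82131,-0.33884
29,-0.14423,-0.73346,1.58078,0.56657,-3.08622,-2.36773,1.60659,0.11098,-0.10576,-0.08504,1.11224,1.61852,5.85311,0.74382,-0.64842
30,-0.17380,-0.75651,1.59487,0.56410,-2.82879,-2.24170,1.26349,-0.46580,-0.09599,-0.09242,1.10951,2.85295,4.87743,0.75885,-0.33777
31,-0.19940,-0.77850,1.60834,0.56353,-2.30980,-2.15876,1.38012,0.18527,-0.08648,-0.09902,1.10687,4.11759,3.92818,0.56218,-0.64079
32,-0.21919,-0.80013,1.62047,0.56146,-1.65515,-2.16508,1.10286,-0.45306,-0.07738,-0.10480,1.10430,5.30504,2.75104,0.47659,-0.28014
33,-0.23139,-0.82200,1.63282,0.56098,-0.80857,-2.21176,1.31391,0.17732,-0.06874,-0.11000,1.10163,6.27448,1.81806,0.18837,-0.55448
34,-0.23503,-0.84477,1.64471,0.55850,0.06417,-2.33896,1.11384,-0.55072,-0.06069,-0.11467,1.09883,7.05726,0.81194,0.03668,-0.13314
35,-0.22958,-0.86887,1.65779,0.55726,0.99850,-2.48699,1.45135,0.12331,-0.05323,-0.11908,1.09568,7.46722,0.26776,-0.30664,-0.41996
36,-0.21537,-0.89482,1.67091,0.55238,1.82831,-2.70017,1.22777,-0.96330,-0.04643,-0.12327,1.09216,7.75302,-0.33784,-0.44136,0.18773
37,-0.19281,-0.92276,1.68623,0.54901,2.65629,-2.89420,1.77173,0.07304,-0.04022,-0.12755,1.08805,,,,
# final ang (rad): -0.19281 -0.92276 1.68623 0.54901


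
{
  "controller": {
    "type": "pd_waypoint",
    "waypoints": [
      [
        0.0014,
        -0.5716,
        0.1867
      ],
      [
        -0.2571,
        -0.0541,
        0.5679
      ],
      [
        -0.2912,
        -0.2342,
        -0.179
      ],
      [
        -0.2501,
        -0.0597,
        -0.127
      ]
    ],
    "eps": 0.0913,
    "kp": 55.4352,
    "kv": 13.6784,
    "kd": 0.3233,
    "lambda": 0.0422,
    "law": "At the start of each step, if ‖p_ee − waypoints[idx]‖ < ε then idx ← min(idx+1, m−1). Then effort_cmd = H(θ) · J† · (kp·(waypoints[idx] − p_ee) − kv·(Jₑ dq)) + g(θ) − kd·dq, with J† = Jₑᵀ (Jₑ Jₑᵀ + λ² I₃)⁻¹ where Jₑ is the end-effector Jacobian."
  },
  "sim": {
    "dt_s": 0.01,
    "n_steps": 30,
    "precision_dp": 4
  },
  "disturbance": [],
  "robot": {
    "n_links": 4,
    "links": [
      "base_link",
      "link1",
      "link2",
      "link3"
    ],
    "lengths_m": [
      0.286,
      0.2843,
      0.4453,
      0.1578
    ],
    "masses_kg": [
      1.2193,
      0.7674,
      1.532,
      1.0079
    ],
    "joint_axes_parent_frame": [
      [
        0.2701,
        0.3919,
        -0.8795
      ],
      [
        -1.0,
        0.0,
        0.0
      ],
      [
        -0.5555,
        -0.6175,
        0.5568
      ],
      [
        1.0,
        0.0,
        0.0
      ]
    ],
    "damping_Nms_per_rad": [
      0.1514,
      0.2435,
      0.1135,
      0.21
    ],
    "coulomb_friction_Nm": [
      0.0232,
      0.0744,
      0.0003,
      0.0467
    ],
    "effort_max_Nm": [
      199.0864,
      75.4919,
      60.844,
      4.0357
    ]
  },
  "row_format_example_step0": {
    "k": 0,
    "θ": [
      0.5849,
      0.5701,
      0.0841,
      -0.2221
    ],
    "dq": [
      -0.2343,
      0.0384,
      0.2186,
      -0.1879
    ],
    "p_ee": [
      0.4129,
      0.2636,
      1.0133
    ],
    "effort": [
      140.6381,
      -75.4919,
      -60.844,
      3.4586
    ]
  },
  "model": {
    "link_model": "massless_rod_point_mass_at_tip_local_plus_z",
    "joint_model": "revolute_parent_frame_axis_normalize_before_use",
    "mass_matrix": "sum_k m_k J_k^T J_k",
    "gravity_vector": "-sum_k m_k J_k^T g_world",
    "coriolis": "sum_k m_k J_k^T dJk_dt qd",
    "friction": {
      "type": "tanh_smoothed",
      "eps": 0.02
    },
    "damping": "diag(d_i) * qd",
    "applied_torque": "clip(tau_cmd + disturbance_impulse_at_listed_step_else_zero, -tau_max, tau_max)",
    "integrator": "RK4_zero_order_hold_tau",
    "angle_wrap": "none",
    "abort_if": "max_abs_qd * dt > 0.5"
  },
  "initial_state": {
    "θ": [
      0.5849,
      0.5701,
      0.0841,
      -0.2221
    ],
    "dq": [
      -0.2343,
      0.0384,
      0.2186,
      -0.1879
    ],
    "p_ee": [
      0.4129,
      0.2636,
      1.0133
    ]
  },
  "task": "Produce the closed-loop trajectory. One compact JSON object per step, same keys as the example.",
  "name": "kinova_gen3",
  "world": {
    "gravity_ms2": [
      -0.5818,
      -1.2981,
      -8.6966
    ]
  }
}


{"k":1,"\u03b8":[0.5922,0.5666,0.1009,-0.2276],"dq":[1.6883,-0.7232,3.1118,-0.8932],"p_ee":[0.4123,0.2643,1.0122],"effort":[123.155,-75.4919,-58.5641,3.1672]}
{"k":2,"\u03b8":[0.615,0.5567,0.1383,-0.2442],"dq":[2.8703,-1.2448,4.3492,-2.3834],"p_ee":[0.4144,0.2608,1.0096],"effort":[104.5017,-75.4919,-49.0346,2.9982]}
{"k":3,"\u03b8":[0.6501,0.5414,0.19,-0.2734],"dq":[4.1404,-1.7949,5.9504,-3.4243],"p_ee":[0.4183,0.253,1.0056],"effort":[84.9167,-75.4919,-39.1368,2.5476]}
{"k":4,"\u03b8":[0.6979,0.5207,0.2582,-0.3119],"dq":[5.3978,-2.3242,7.6187,-4.2358],"p_ee":[0.4229,0.241,0.9999],"effort":[64.5581,-75.4919,-28.9889,1.9786]}
{"k":5,"\u03b8":[0.7576,0.495,0.3421,-0.3579],"dq":[6.5315,-2.7944,9.0662,-4.9079],"p_ee":[0.4267,0.2251,0.9923],"effort":[44.7226,-70.6506,-19.3086,1.4015]}
{"k":6,"\u03b8":[0.8275,0.4652,0.4378,-0.4093],"dq":[7.4143,-3.1443,9.9915,-5.3519],"p_ee":[0.4289,0.2053,0.9826],"effort":[26.9801,-50.9525,-10.8189,0.8611]}
{"k":7,"\u03b8":[0.9045,0.4332,0.5392,-0.4621],"dq":[7.9723,-3.2587,10.2312,-5.1998],"p_ee":[0.4293,0.182,0.9711],"effort":[12.4843,-35.8641,-3.8609,0.3008]}
{"k":8,"\u03b8":[0.9859,0.4006,0.6408,-0.5122],"dq":[8.3145,-3.2558,10.0736,-4.8187],"p_ee":[0.4284,0.1559,0.9581],"effort":[1.4184,-25.1588,1.4323,-0.1359]}
{"k":9,"\u03b8":[1.0701,0.3684,0.7398,-0.5581],"dq":[8.5234,-3.2025,9.7068,-4.3936],"p_ee":[0.4264,0.1279,0.9438],"effort":[-6.7577,-17.9231,5.3079,-0.417]}
{"k":10,"\u03b8":[1.156,0.3367,0.8345,-0.6],"dq":[8.6524,-3.1317,9.2392,-4.0002],"p_ee":[0.4235,0.0985,0.9284],"effort":[-12.6913,-13.2325,8.0824,-0.5588]}
{"k":11,"\u03b8":[1.2429,0.3058,0.9243,-0.6382],"dq":[8.7339,-3.0583,8.7304,-3.6604],"p_ee":[0.42,0.0684,0.9121],"effort":[-16.9373,-10.3435,10.0344,-0.5923]}
{"k":12,"\u03b8":[1.3305,0.2756,1.009,-0.6732],"dq":[8.7873,-2.9876,8.2127,-3.3731],"p_ee":[0.4159,0.038,0.8951],"effort":[-19.9257,-8.7049,11.3829,-0.5484]}
{"k":13,"\u03b8":[1.4186,0.2461,1.0886,-0.7057],"dq":[8.8236,-2.9209,7.7033,-3.1292],"p_ee":[0.4113,0.0076,0.8774],"effort":[-21.9782,-7.9206,12.2922,-0.453]}
{"k":14,"\u03b8":[1.5069,0.2172,1.1632,-0.7358],"dq":[8.8487,-2.8573,7.2115,-2.9182],"p_ee":[0.4062,-0.0225,0.8593],"effort":[-23.332,-7.7095,12.883,-0.3266]}
{"k":15,"\u03b8":[1.5955,0.1889,1.2329,-0.764],"dq":[8.8655,-2.7952,6.7419,-2.7309],"p_ee":[0.4008,-0.052,0.8406],"effort":[-24.1621,-7.8724,13.2424,-0.1841]}
{"k":16,"\u03b8":[1.6842,0.1613,1.2981,-0.7903],"dq":[8.8744,-2.7325,6.2968,-2.5597],"p_ee":[0.395,-0.081,0.8217],"effort":[-24.5979,-8.2678,13.4328,-0.0366]}
{"k":17,"\u03b8":[1.7729,0.1343,1.359,-0.815],"dq":[8.8748,-2.6672,5.8772,-2.3991],"p_ee":[0.3888,-0.1092,0.8025],"effort":[-24.7352,-8.7944,13.4981,0.1082]}
{"k":18,"\u03b8":[1.8617,0.108,1.4158,-0.8382],"dq":[8.8649,-2.5975,5.4833,-2.2453],"p_ee":[0.3824,-0.1366,0.7832],"effort":[-24.646,-9.3795,13.469,0.2452]}
{"k":19,"\u03b8":[1.9502,0.0824,1.4688,-0.8598],"dq":[8.8427,-2.5219,5.1147,-2.0959],"p_ee":[0.3755,-0.1632,0.7637],"effort":[-24.3841,-9.9704,13.3663,0.3709]}
{"k":20,"\u03b8":[2.0385,0.0575,1.5182,-0.88],"dq":[8.8057,-2.4392,4.7709,-1.9498],"p_ee":[0.3684,-0.1889,0.7443],"effort":[-23.9907,-10.5289,13.2041,0.4836]}
{"k":21,"\u03b8":[2.1263,0.0336,1.5643,-0.8987],"dq":[8.7516,-2.3484,4.4511,-1.8066],"p_ee":[0.3609,-0.2136,0.7249],"effort":[-23.497,-11.0275,12.9921,0.5825]}
{"k":22,"\u03b8":[2.2135,0.0106,1.6073,-0.916],"dq":[8.6782,-2.2491,4.1542,-1.6667],"p_ee":[0.3531,-0.2375,0.7056],"effort":[-22.9275,-11.4465,12.7367,0.6677]}
{"k":23,"\u03b8":[2.2999,-0.0114,1.6475,-0.9319],"dq":[8.5836,-2.1413,3.879,-1.5309],"p_ee":[0.3449,-0.2603,0.6864],"effort":[-22.3009,-11.7728,12.4427,0.7396]}
{"k":24,"\u03b8":[2.3851,-0.0322,1.685,-0.9465],"dq":[8.4668,-2.0251,3.6243,-1.4004],"p_ee":[0.3363,-0.2821,0.6675],"effort":[-21.6322,-11.9982,12.1141,0.7995]}
{"k":25,"\u03b8":[2.4692,-0.0519,1.7201,-0.9599],"dq":[8.3271,-1.9008,3.3885,-1.2763],"p_ee":[0.3274,-0.3029,0.6488],"effort":[-20.933,-12.1187,11.7544,0.8483]}
{"k":26,"\u03b8":[2.5517,-0.0702,1.7529,-0.972],"dq":[8.1647,-1.7692,3.1703,-1.1596],"p_ee":[0.3181,-0.3227,0.6305],"effort":[-20.2127,-12.1339,11.3671,0.8875]}
{"k":27,"\u03b8":[2.6324,-0.0872,1.7835,-0.983],"dq":[7.9801,-1.6306,2.9681,-1.0513],"p_ee":[0.3085,-0.3415,0.6126],"effort":[-19.4787,-12.0462,10.9558,0.9182]}
{"k":28,"\u03b8":[2.7112,-0.1028,1.8123,-0.993],"dq":[7.7746,-1.4857,2.7804,-0.952],"p_ee":[0.2986,-0.3591,0.595],"effort":[-18.7366,-11.8606,10.5244,0.9417]}
{"k":29,"\u03b8":[2.7879,-0.1169,1.8392,-1.002],"dq":[7.5499,-1.3348,2.6059,-0.8621],"p_ee":[0.2885,-0.3757,0.5779],"effort":[-17.9911,-11.5841,10.0767,0.9588]}
{"k":30,"\u03b8":[2.8622,-0.1295,1.8645,-1.0102],"dq":[7.3081,-1.1779,2.4432,-0.7819],"p_ee":[0.278,-0.3913,0.5614]}
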